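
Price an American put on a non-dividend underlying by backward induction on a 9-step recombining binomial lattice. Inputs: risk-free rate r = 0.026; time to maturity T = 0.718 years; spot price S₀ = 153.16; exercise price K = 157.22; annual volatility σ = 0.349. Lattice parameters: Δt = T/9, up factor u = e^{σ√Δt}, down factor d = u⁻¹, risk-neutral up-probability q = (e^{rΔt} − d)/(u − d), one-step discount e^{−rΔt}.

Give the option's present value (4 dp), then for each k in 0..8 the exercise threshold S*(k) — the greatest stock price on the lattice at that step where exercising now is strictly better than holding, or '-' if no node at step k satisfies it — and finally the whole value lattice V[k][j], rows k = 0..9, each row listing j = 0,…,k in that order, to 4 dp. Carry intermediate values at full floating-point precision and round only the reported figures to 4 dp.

Δt=0.07978, u=1.10360, d=0.90613, q=0.48589, disc=e^(-rΔt)=0.99793
k=9 terminal: V=max(K-S,0) → 94.1460 80.4005 63.6595 43.2702 18.4375 0.0000 0.0000 0.0000 0.0000 0.0000
k=8: j=0 S=69.6083 intr=87.6117 cont=87.2859 V=87.6117[EX]; j=1 S=84.7778 intr=72.4422 cont=72.1164 V=72.4422[EX]; j=2 S=103.2531 intr=53.9669 cont=53.6411 V=53.9669[EX]; j=3 S=125.7547 intr=31.4653 cont=31.1395 V=31.4653[EX]; j=4 S=153.1600 intr=4.0600 cont=9.4592 V=9.4592[hold]; j=5 S=186.5376 intr=0.0000 cont=0.0000 V=0.0000[hold]; j=6 S=227.1891 intr=0.0000 cont=0.0000 V=0.0000[hold]; j=7 S=276.6996 intr=0.0000 cont=0.0000 V=0.0000[hold]; j=8 S=336.9998 intr=0.0000 cont=0.0000 V=0.0000[hold]  S*(8)=125.7547
k=7: j=0 S=76.8195 intr=80.4005 cont=80.0747 V=80.4005[EX]; j=1 S=93.5605 intr=63.6595 cont=63.3337 V=63.6595[EX]; j=2 S=113.9498 intr=43.2702 cont=42.9444 V=43.2702[EX]; j=3 S=138.7825 intr=18.4375 cont=20.7297 V=20.7297[hold]; j=4 S=169.0269 intr=0.0000 cont=4.8530 V=4.8530[hold]; j=5 S=205.8624 intr=0.0000 cont=0.0000 V=0.0000[hold]; j=6 S=250.7252 intr=0.0000 cont=0.0000 V=0.0000[hold]; j=7 S=305.3649 intr=0.0000 cont=0.0000 V=0.0000[hold]  S*(7)=113.9498
k=6: j=0 S=84.7778 intr=72.4422 cont=72.1164 V=72.4422[EX]; j=1 S=103.2531 intr=53.9669 cont=53.6411 V=53.9669[EX]; j=2 S=125.7547 intr=31.4653 cont=32.2510 V=32.2510[hold]; j=3 S=153.1600 intr=4.0600 cont=12.9884 V=12.9884[hold]; j=4 S=186.5376 intr=0.0000 cont=2.4898 V=2.4898[hold]; j=5 S=227.1891 intr=0.0000 cont=0.0000 V=0.0000[hold]; j=6 S=276.6996 intr=0.0000 cont=0.0000 V=0.0000[hold]  S*(6)=103.2531
k=5: j=0 S=93.5605 intr=63.6595 cont=63.3337 V=63.6595[EX]; j=1 S=113.9498 intr=43.2702 cont=43.3254 V=43.3254[hold]; j=2 S=138.7825 intr=18.4375 cont=22.8440 V=22.8440[hold]; j=3 S=169.0269 intr=0.0000 cont=7.8709 V=7.8709[hold]; j=4 S=205.8624 intr=0.0000 cont=1.2774 V=1.2774[hold]; j=5 S=250.7252 intr=0.0000 cont=0.0000 V=0.0000[hold]  S*(5)=93.5605
k=4: j=0 S=103.2531 intr=53.9669 cont=53.6679 V=53.9669[EX]; j=1 S=125.7547 intr=31.4653 cont=33.3045 V=33.3045[hold]; j=2 S=153.1600 intr=4.0600 cont=15.5364 V=15.5364[hold]; j=3 S=186.5376 intr=0.0000 cont=4.6575 V=4.6575[hold]; j=4 S=227.1891 intr=0.0000 cont=0.6553 V=0.6553[hold]  S*(4)=103.2531
k=3: j=0 S=113.9498 intr=43.2702 cont=43.8362 V=43.8362[hold]; j=1 S=138.7825 intr=18.4375 cont=24.6200 V=24.6200[hold]; j=2 S=169.0269 intr=0.0000 cont=10.2292 V=10.2292[hold]; j=3 S=205.8624 intr=0.0000 cont=2.7073 V=2.7073[hold]  S*(3)=-
k=2: j=0 S=125.7547 intr=31.4653 cont=34.4277 V=34.4277[hold]; j=1 S=153.1600 intr=4.0600 cont=17.5911 V=17.5911[hold]; j=2 S=186.5376 intr=0.0000 cont=6.5607 V=6.5607[hold]  S*(2)=-
k=1: j=0 S=138.7825 intr=18.4375 cont=26.1926 V=26.1926[hold]; j=1 S=169.0269 intr=0.0000 cont=12.2062 V=12.2062[hold]  S*(1)=-
k=0: j=0 S=153.1600 intr=4.0600 cont=19.3565 V=19.3565[hold]  S*(0)=-

price = 19.3565
boundary = - - - - 103.2531 93.5605 103.2531 113.9498 125.7547
tree:
19.3565
26.1926 12.2062
34.4277 17.5911 6.5607
43.8362 24.6200 10.2292 2.7073
53.9669 33.3045 15.5364 4.6575 0.6553
63.6595 43.3254 22.8440 7.8709 1.2774 0.0000
72.4422 53.9669 32.2510 12.9884 2.4898 0.0000 0.0000
80.4005 63.6595 43.2702 20.7297 4.8530 0.0000 0.0000 0.0000
87.6117 72.4422 53.9669 31.4653 9.4592 0.0000 0.0000 0.0000 0.0000
94.1460 80.4005 63.6595 43.2702 18.4375 0.0000 0.0000 0.0000 0.0000 0.0000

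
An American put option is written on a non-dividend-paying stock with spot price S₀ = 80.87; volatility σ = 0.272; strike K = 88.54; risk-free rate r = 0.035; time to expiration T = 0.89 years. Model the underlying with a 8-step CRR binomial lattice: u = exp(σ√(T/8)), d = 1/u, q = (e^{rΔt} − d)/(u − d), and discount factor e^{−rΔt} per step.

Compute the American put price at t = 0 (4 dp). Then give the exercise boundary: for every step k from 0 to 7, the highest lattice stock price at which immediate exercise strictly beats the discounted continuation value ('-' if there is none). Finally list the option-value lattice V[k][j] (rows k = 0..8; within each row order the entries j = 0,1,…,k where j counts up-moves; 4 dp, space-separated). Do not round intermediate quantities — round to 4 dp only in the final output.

params: Δt=0.11125 u=1.09497 d=0.91327 q=0.49881 e^(-rΔt)=0.99611
t_8 payoffs: 49.4035 41.6172 32.2819 21.0893 7.6700 0.0000 0.0000 0.0000 0.0000
t_7: node(7,0) S=42.8532 payoff=45.6868 vs cont=45.3427 → 45.6868 [stop]  node(7,1) S=51.3788 payoff=37.1612 vs cont=36.8171 → 37.1612 [stop]  node(7,2) S=61.6007 payoff=26.9393 vs cont=26.5952 → 26.9393 [stop]  node(7,3) S=73.8562 payoff=14.6838 vs cont=14.3397 → 14.6838 [stop]  node(7,4) S=88.5499 payoff=0.0000 vs cont=3.8292 → 3.8292 [wait]  node(7,5) S=106.1670 payoff=0.0000 vs cont=0.0000 → 0.0000 [wait]  node(7,6) S=127.2889 payoff=0.0000 vs cont=0.0000 → 0.0000 [wait]  node(7,7) S=152.6131 payoff=0.0000 vs cont=0.0000 → 0.0000 [wait]  ⇒ S*(7)=73.8562
t_6: node(6,0) S=46.9228 payoff=41.6172 vs cont=41.2731 → 41.6172 [stop]  node(6,1) S=56.2581 payoff=32.2819 vs cont=31.9378 → 32.2819 [stop]  node(6,2) S=67.4507 payoff=21.0893 vs cont=20.7453 → 21.0893 [stop]  node(6,3) S=80.8700 payoff=7.6700 vs cont=9.2335 → 9.2335 [wait]  node(6,4) S=96.9591 payoff=0.0000 vs cont=1.9117 → 1.9117 [wait]  node(6,5) S=116.2492 payoff=0.0000 vs cont=0.0000 → 0.0000 [wait]  node(6,6) S=139.3770 payoff=0.0000 vs cont=0.0000 → 0.0000 [wait]  ⇒ S*(6)=67.4507
t_5: node(5,0) S=51.3788 payoff=37.1612 vs cont=36.8171 → 37.1612 [stop]  node(5,1) S=61.6007 payoff=26.9393 vs cont=26.5952 → 26.9393 [stop]  node(5,2) S=73.8562 payoff=14.6838 vs cont=15.1166 → 15.1166 [wait]  node(5,3) S=88.5499 payoff=0.0000 vs cont=5.5596 → 5.5596 [wait]  node(5,4) S=106.1670 payoff=0.0000 vs cont=0.9544 → 0.9544 [wait]  node(5,5) S=127.2889 payoff=0.0000 vs cont=0.0000 → 0.0000 [wait]  ⇒ S*(5)=61.6007
t_4: node(4,0) S=56.2581 payoff=32.2819 vs cont=31.9378 → 32.2819 [stop]  node(4,1) S=67.4507 payoff=21.0893 vs cont=20.9603 → 21.0893 [stop]  node(4,2) S=80.8700 payoff=7.6700 vs cont=10.3093 → 10.3093 [wait]  node(4,3) S=96.9591 payoff=0.0000 vs cont=3.2498 → 3.2498 [wait]  node(4,4) S=116.2492 payoff=0.0000 vs cont=0.4765 → 0.4765 [wait]  ⇒ S*(4)=67.4507
t_3: node(3,0) S=61.6007 payoff=26.9393 vs cont=26.5952 → 26.9393 [stop]  node(3,1) S=73.8562 payoff=14.6838 vs cont=15.6511 → 15.6511 [wait]  node(3,2) S=88.5499 payoff=0.0000 vs cont=6.7616 → 6.7616 [wait]  node(3,3) S=106.1670 payoff=0.0000 vs cont=1.8592 → 1.8592 [wait]  ⇒ S*(3)=61.6007
t_2: node(2,0) S=67.4507 payoff=21.0893 vs cont=21.2259 → 21.2259 [wait]  node(2,1) S=80.8700 payoff=7.6700 vs cont=11.1734 → 11.1734 [wait]  node(2,2) S=96.9591 payoff=0.0000 vs cont=4.2995 → 4.2995 [wait]  ⇒ S*(2)=-
t_1: node(1,0) S=73.8562 payoff=14.6838 vs cont=16.1486 → 16.1486 [wait]  node(1,1) S=88.5499 payoff=0.0000 vs cont=7.7145 → 7.7145 [wait]  ⇒ S*(1)=-
t_0: node(0,0) S=80.8700 payoff=7.6700 vs cont=11.8952 → 11.8952 [wait]  ⇒ S*(0)=-

price = 11.8952
boundary = - - - 61.6007 67.4507 61.6007 67.4507 73.8562
tree:
11.8952
16.1486 7.7145
21.2259 11.1734 4.2995
26.9393 15.6511 6.7616 1.8592
32.2819 21.0893 10.3093 3.2498 0.4765
37.1612 26.9393 15.1166 5.5596 0.9544 0.0000
41.6172 32.2819 21.0893 9.2335 1.9117 0.0000 0.0000
45.6868 37.1612 26.9393 14.6838 3.8292 0.0000 0.0000 0.0000
49.4035 41.6172 32.2819 21.0893 7.6700 0.0000 0.0000 0.0000 0.0000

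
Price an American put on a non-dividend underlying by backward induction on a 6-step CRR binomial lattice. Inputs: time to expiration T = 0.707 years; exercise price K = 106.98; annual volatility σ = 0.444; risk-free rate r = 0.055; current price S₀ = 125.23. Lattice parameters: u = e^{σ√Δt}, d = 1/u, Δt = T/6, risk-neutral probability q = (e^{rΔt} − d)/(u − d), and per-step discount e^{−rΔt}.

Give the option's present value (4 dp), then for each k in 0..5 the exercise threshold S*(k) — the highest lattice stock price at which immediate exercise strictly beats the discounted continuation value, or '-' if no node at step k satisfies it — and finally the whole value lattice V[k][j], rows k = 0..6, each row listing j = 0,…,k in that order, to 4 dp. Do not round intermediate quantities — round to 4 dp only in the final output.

params: Δt=0.11783 u=1.16464 d=0.85864 q=0.48322 e^(-rΔt)=0.99354
t_6 payoffs: 56.7966 38.9120 14.6537 0.0000 0.0000 0.0000 0.0000
t_5: node(5,0) S=58.4456 payoff=48.5344 vs cont=47.8434 → 48.5344 [stop]  node(5,1) S=79.2746 payoff=27.7054 vs cont=27.0143 → 27.7054 [stop]  node(5,2) S=107.5269 payoff=0.0000 vs cont=7.5238 → 7.5238 [wait]  node(5,3) S=145.8478 payoff=0.0000 vs cont=0.0000 → 0.0000 [wait]  node(5,4) S=197.8256 payoff=0.0000 vs cont=0.0000 → 0.0000 [wait]  node(5,5) S=268.3275 payoff=0.0000 vs cont=0.0000 → 0.0000 [wait]  ⇒ S*(5)=79.2746
t_4: node(4,0) S=68.0680 payoff=38.9120 vs cont=38.2209 → 38.9120 [stop]  node(4,1) S=92.3263 payoff=14.6537 vs cont=17.8373 → 17.8373 [wait]  node(4,2) S=125.2300 payoff=0.0000 vs cont=3.8631 → 3.8631 [wait]  node(4,3) S=169.8600 payoff=0.0000 vs cont=0.0000 → 0.0000 [wait]  node(4,4) S=230.3954 payoff=0.0000 vs cont=0.0000 → 0.0000 [wait]  ⇒ S*(4)=68.0680
t_3: node(3,0) S=79.2746 payoff=27.7054 vs cont=28.5427 → 28.5427 [wait]  node(3,1) S=107.5269 payoff=0.0000 vs cont=11.0131 → 11.0131 [wait]  node(3,2) S=145.8478 payoff=0.0000 vs cont=1.9835 → 1.9835 [wait]  node(3,3) S=197.8256 payoff=0.0000 vs cont=0.0000 → 0.0000 [wait]  ⇒ S*(3)=-
t_2: node(2,0) S=92.3263 payoff=14.6537 vs cont=19.9424 → 19.9424 [wait]  node(2,1) S=125.2300 payoff=0.0000 vs cont=6.6068 → 6.6068 [wait]  node(2,2) S=169.8600 payoff=0.0000 vs cont=1.0184 → 1.0184 [wait]  ⇒ S*(2)=-
t_1: node(1,0) S=107.5269 payoff=0.0000 vs cont=13.4112 → 13.4112 [wait]  node(1,1) S=145.8478 payoff=0.0000 vs cont=3.8812 → 3.8812 [wait]  ⇒ S*(1)=-
t_0: node(0,0) S=125.2300 payoff=0.0000 vs cont=8.7492 → 8.7492 [wait]  ⇒ S*(0)=-

price = 8.7492
boundary = - - - - 68.0680 79.2746
tree:
8.7492
13.4112 3.8812
19.9424 6.6068 1.0184
28.5427 11.0131 1.9835 0.0000
38.9120 17.8373 3.8631 0.0000 0.0000
48.5344 27.7054 7.5238 0.0000 0.0000 0.0000
56.7966 38.9120 14.6537 0.0000 0.0000 0.0000 0.0000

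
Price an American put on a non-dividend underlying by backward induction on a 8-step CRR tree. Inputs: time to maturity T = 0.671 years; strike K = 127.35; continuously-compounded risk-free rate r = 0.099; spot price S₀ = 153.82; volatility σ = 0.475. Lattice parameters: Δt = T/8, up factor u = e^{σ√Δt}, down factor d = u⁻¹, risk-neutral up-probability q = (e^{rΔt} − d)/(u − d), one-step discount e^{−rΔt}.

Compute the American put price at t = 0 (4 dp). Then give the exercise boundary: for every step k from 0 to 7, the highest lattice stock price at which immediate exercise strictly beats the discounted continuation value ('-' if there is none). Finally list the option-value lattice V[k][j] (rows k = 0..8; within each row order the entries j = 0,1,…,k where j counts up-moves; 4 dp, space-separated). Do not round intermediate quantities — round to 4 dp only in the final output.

price = 8.8180
boundary = - - - - 88.7231 77.3202 88.7231 101.8078
tree:
8.8180
13.3474 4.3614
19.6708 7.1433 1.6065
28.0869 11.4454 2.8898 0.3289
38.6269 17.8438 5.1330 0.6578 0.0000
50.0298 26.8647 8.9727 1.3157 0.0000 0.0000
59.9672 38.6269 15.3585 2.6315 0.0000 0.0000 0.0000
68.6274 50.0298 25.5422 5.2635 0.0000 0.0000 0.0000 0.0000
76.1746 59.9672 38.6269 10.5279 0.0000 0.0000 0.0000 0.0000 0.0000

Δt=0.08388  u=1.14748  d=0.87148  q=0.49587  discount=0.99173
step 8 (expiry): payoffs max(K−S,0) = 76.1746 59.9672 38.6269 10.5279 0.0000 0.0000 0.0000 0.0000 0.0000
step 7: (k=7,j=0): S=58.7226, (K−S)⁺=68.6274, hold=67.5744 ⇒ V=68.6274 exercise | (k=7,j=1): S=77.3202, (K−S)⁺=50.0298, hold=48.9767 ⇒ V=50.0298 exercise | (k=7,j=2): S=101.8078, (K−S)⁺=25.5422, hold=24.4892 ⇒ V=25.5422 exercise | (k=7,j=3): S=134.0506, (K−S)⁺=0.0000, hold=5.2635 ⇒ V=5.2635 continue | (k=7,j=4): S=176.5049, (K−S)⁺=0.0000, hold=0.0000 ⇒ V=0.0000 continue | (k=7,j=5): S=232.4046, (K−S)⁺=0.0000, hold=0.0000 ⇒ V=0.0000 continue | (k=7,j=6): S=306.0080, (K−S)⁺=0.0000, hold=0.0000 ⇒ V=0.0000 continue | (k=7,j=7): S=402.9217, (K−S)⁺=0.0000, hold=0.0000 ⇒ V=0.0000 continue  boundary S*=101.8078
step 6: (k=6,j=0): S=67.3828, (K−S)⁺=59.9672, hold=58.9141 ⇒ V=59.9672 exercise | (k=6,j=1): S=88.7231, (K−S)⁺=38.6269, hold=37.5738 ⇒ V=38.6269 exercise | (k=6,j=2): S=116.8221, (K−S)⁺=10.5279, hold=15.3585 ⇒ V=15.3585 continue | (k=6,j=3): S=153.8200, (K−S)⁺=0.0000, hold=2.6315 ⇒ V=2.6315 continue | (k=6,j=4): S=202.5353, (K−S)⁺=0.0000, hold=0.0000 ⇒ V=0.0000 continue | (k=6,j=5): S=266.6790, (K−S)⁺=0.0000, hold=0.0000 ⇒ V=0.0000 continue | (k=6,j=6): S=351.1371, (K−S)⁺=0.0000, hold=0.0000 ⇒ V=0.0000 continue  boundary S*=88.7231
step 5: (k=5,j=0): S=77.3202, (K−S)⁺=50.0298, hold=48.9767 ⇒ V=50.0298 exercise | (k=5,j=1): S=101.8078, (K−S)⁺=25.5422, hold=26.8647 ⇒ V=26.8647 continue | (k=5,j=2): S=134.0506, (K−S)⁺=0.0000, hold=8.9727 ⇒ V=8.9727 continue | (k=5,j=3): S=176.5049, (K−S)⁺=0.0000, hold=1.3157 ⇒ V=1.3157 continue | (k=5,j=4): S=232.4046, (K−S)⁺=0.0000, hold=0.0000 ⇒ V=0.0000 continue | (k=5,j=5): S=306.0080, (K−S)⁺=0.0000, hold=0.0000 ⇒ V=0.0000 continue  boundary S*=77.3202
step 4: (k=4,j=0): S=88.7231, (K−S)⁺=38.6269, hold=38.2241 ⇒ V=38.6269 exercise | (k=4,j=1): S=116.8221, (K−S)⁺=10.5279, hold=17.8438 ⇒ V=17.8438 continue | (k=4,j=2): S=153.8200, (K−S)⁺=0.0000, hold=5.1330 ⇒ V=5.1330 continue | (k=4,j=3): S=202.5353, (K−S)⁺=0.0000, hold=0.6578 ⇒ V=0.6578 continue | (k=4,j=4): S=266.6790, (K−S)⁺=0.0000, hold=0.0000 ⇒ V=0.0000 continue  boundary S*=88.7231
step 3: (k=3,j=0): S=101.8078, (K−S)⁺=25.5422, hold=28.0869 ⇒ V=28.0869 continue | (k=3,j=1): S=134.0506, (K−S)⁺=0.0000, hold=11.4454 ⇒ V=11.4454 continue | (k=3,j=2): S=176.5049, (K−S)⁺=0.0000, hold=2.8898 ⇒ V=2.8898 continue | (k=3,j=3): S=232.4046, (K−S)⁺=0.0000, hold=0.3289 ⇒ V=0.3289 continue  boundary S*=-
step 2: (k=2,j=0): S=116.8221, (K−S)⁺=10.5279, hold=19.6708 ⇒ V=19.6708 continue | (k=2,j=1): S=153.8200, (K−S)⁺=0.0000, hold=7.1433 ⇒ V=7.1433 continue | (k=2,j=2): S=202.5353, (K−S)⁺=0.0000, hold=1.6065 ⇒ V=1.6065 continue  boundary S*=-
step 1: (k=1,j=0): S=134.0506, (K−S)⁺=0.0000, hold=13.3474 ⇒ V=13.3474 continue | (k=1,j=1): S=176.5049, (K−S)⁺=0.0000, hold=4.3614 ⇒ V=4.3614 continue  boundary S*=-
step 0: (k=0,j=0): S=153.8200, (K−S)⁺=0.0000, hold=8.8180 ⇒ V=8.8180 continue  boundary S*=-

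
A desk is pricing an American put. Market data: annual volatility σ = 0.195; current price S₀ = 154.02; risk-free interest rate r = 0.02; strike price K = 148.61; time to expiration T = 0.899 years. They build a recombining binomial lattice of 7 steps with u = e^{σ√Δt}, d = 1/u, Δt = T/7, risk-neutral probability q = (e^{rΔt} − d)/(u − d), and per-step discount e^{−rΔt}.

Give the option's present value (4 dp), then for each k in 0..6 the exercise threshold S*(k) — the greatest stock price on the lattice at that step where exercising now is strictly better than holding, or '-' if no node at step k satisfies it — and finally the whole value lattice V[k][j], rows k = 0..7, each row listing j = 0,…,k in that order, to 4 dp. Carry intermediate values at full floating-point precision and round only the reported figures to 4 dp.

price = 7.8991
boundary = - - - - 116.4608 124.8904 133.9302
tree:
7.8991
11.8309 4.0223
17.1808 6.5614 1.5133
24.0371 10.4381 2.7327 0.3062
32.1492 16.0783 4.8723 0.6150 0.0000
40.0099 23.7196 8.5476 1.2355 0.0000 0.0000
47.3400 32.1492 14.6798 2.4819 0.0000 0.0000 0.0000
54.1753 40.0099 23.7196 4.9858 0.0000 0.0000 0.0000 0.0000

Δt=0.12843  u=1.07238  d=0.93250  q=0.50092  discount=0.99743
step 7 (expiry): payoffs max(K−S,0) = 54.1753 40.0099 23.7196 4.9858 0.0000 0.0000 0.0000 0.0000
step 6: (k=6,j=0): S=101.2700, (K−S)⁺=47.3400, hold=46.9588 ⇒ V=47.3400 exercise | (k=6,j=1): S=116.4608, (K−S)⁺=32.1492, hold=31.7680 ⇒ V=32.1492 exercise | (k=6,j=2): S=133.9302, (K−S)⁺=14.6798, hold=14.2986 ⇒ V=14.6798 exercise | (k=6,j=3): S=154.0200, (K−S)⁺=0.0000, hold=2.4819 ⇒ V=2.4819 continue | (k=6,j=4): S=177.1234, (K−S)⁺=0.0000, hold=0.0000 ⇒ V=0.0000 continue | (k=6,j=5): S=203.6923, (K−S)⁺=0.0000, hold=0.0000 ⇒ V=0.0000 continue | (k=6,j=6): S=234.2466, (K−S)⁺=0.0000, hold=0.0000 ⇒ V=0.0000 continue  boundary S*=133.9302
step 5: (k=5,j=0): S=108.6001, (K−S)⁺=40.0099, hold=39.6287 ⇒ V=40.0099 exercise | (k=5,j=1): S=124.8904, (K−S)⁺=23.7196, hold=23.3384 ⇒ V=23.7196 exercise | (k=5,j=2): S=143.6242, (K−S)⁺=4.9858, hold=8.5476 ⇒ V=8.5476 continue | (k=5,j=3): S=165.1682, (K−S)⁺=0.0000, hold=1.2355 ⇒ V=1.2355 continue | (k=5,j=4): S=189.9439, (K−S)⁺=0.0000, hold=0.0000 ⇒ V=0.0000 continue | (k=5,j=5): S=218.4359, (K−S)⁺=0.0000, hold=0.0000 ⇒ V=0.0000 continue  boundary S*=124.8904
step 4: (k=4,j=0): S=116.4608, (K−S)⁺=32.1492, hold=31.7680 ⇒ V=32.1492 exercise | (k=4,j=1): S=133.9302, (K−S)⁺=14.6798, hold=16.0783 ⇒ V=16.0783 continue | (k=4,j=2): S=154.0200, (K−S)⁺=0.0000, hold=4.8723 ⇒ V=4.8723 continue | (k=4,j=3): S=177.1234, (K−S)⁺=0.0000, hold=0.6150 ⇒ V=0.6150 continue | (k=4,j=4): S=203.6923, (K−S)⁺=0.0000, hold=0.0000 ⇒ V=0.0000 continue  boundary S*=116.4608
step 3: (k=3,j=0): S=124.8904, (K−S)⁺=23.7196, hold=24.0371 ⇒ V=24.0371 continue | (k=3,j=1): S=143.6242, (K−S)⁺=4.9858, hold=10.4381 ⇒ V=10.4381 continue | (k=3,j=2): S=165.1682, (K−S)⁺=0.0000, hold=2.7327 ⇒ V=2.7327 continue | (k=3,j=3): S=189.9439, (K−S)⁺=0.0000, hold=0.3062 ⇒ V=0.3062 continue  boundary S*=-
step 2: (k=2,j=0): S=133.9302, (K−S)⁺=14.6798, hold=17.1808 ⇒ V=17.1808 continue | (k=2,j=1): S=154.0200, (K−S)⁺=0.0000, hold=6.5614 ⇒ V=6.5614 continue | (k=2,j=2): S=177.1234, (K−S)⁺=0.0000, hold=1.5133 ⇒ V=1.5133 continue  boundary S*=-
step 1: (k=1,j=0): S=143.6242, (K−S)⁺=4.9858, hold=11.8309 ⇒ V=11.8309 continue | (k=1,j=1): S=165.1682, (K−S)⁺=0.0000, hold=4.0223 ⇒ V=4.0223 continue  boundary S*=-
step 0: (k=0,j=0): S=154.0200, (K−S)⁺=0.0000, hold=7.8991 ⇒ V=7.8991 continue  boundary S*=-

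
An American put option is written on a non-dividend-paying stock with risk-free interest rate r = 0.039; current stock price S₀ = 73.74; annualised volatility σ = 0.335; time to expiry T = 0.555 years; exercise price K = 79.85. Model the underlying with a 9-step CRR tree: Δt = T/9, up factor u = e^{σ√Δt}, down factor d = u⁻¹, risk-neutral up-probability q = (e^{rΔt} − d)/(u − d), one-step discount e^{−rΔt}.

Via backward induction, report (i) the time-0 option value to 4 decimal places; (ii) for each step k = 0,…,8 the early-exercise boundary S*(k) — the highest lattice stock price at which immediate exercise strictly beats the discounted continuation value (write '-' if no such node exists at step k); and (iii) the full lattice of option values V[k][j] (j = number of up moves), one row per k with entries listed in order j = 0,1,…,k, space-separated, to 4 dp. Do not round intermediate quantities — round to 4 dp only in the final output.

Δt=0.06167, u=1.08675, d=0.92018, q=0.49367, disc=e^(-rΔt)=0.99760
k=9 terminal: V=max(K-S,0) → 44.9727 38.6591 31.2027 22.3965 11.9962 0.0000 0.0000 0.0000 0.0000 0.0000
k=8: j=0 S=37.9029 intr=41.9471 cont=41.7553 V=41.9471[EX]; j=1 S=44.7641 intr=35.0859 cont=34.8941 V=35.0859[EX]; j=2 S=52.8674 intr=26.9826 cont=26.7908 V=26.9826[EX]; j=3 S=62.4375 intr=17.4125 cont=17.2207 V=17.4125[EX]; j=4 S=73.7400 intr=6.1100 cont=6.0594 V=6.1100[EX]; j=5 S=87.0885 intr=0.0000 cont=0.0000 V=0.0000[hold]; j=6 S=102.8534 intr=0.0000 cont=0.0000 V=0.0000[hold]; j=7 S=121.4720 intr=0.0000 cont=0.0000 V=0.0000[hold]; j=8 S=143.4611 intr=0.0000 cont=0.0000 V=0.0000[hold]  S*(8)=73.7400
k=7: j=0 S=41.1909 intr=38.6591 cont=38.4673 V=38.6591[EX]; j=1 S=48.6473 intr=31.2027 cont=31.0109 V=31.2027[EX]; j=2 S=57.4535 intr=22.3965 cont=22.2047 V=22.3965[EX]; j=3 S=67.8538 intr=11.9962 cont=11.8044 V=11.9962[EX]; j=4 S=80.1368 intr=0.0000 cont=3.0862 V=3.0862[hold]; j=5 S=94.6433 intr=0.0000 cont=0.0000 V=0.0000[hold]; j=6 S=111.7757 intr=0.0000 cont=0.0000 V=0.0000[hold]; j=7 S=132.0095 intr=0.0000 cont=0.0000 V=0.0000[hold]  S*(7)=67.8538
k=6: j=0 S=44.7641 intr=35.0859 cont=34.8941 V=35.0859[EX]; j=1 S=52.8674 intr=26.9826 cont=26.7908 V=26.9826[EX]; j=2 S=62.4375 intr=17.4125 cont=17.2207 V=17.4125[EX]; j=3 S=73.7400 intr=6.1100 cont=7.5794 V=7.5794[hold]; j=4 S=87.0885 intr=0.0000 cont=1.5589 V=1.5589[hold]; j=5 S=102.8534 intr=0.0000 cont=0.0000 V=0.0000[hold]; j=6 S=121.4720 intr=0.0000 cont=0.0000 V=0.0000[hold]  S*(6)=62.4375
k=5: j=0 S=48.6473 intr=31.2027 cont=31.0109 V=31.2027[EX]; j=1 S=57.4535 intr=22.3965 cont=22.2047 V=22.3965[EX]; j=2 S=67.8538 intr=11.9962 cont=12.5280 V=12.5280[hold]; j=3 S=80.1368 intr=0.0000 cont=4.5962 V=4.5962[hold]; j=4 S=94.6433 intr=0.0000 cont=0.7874 V=0.7874[hold]; j=5 S=111.7757 intr=0.0000 cont=0.0000 V=0.0000[hold]  S*(5)=57.4535
k=4: j=0 S=52.8674 intr=26.9826 cont=26.7908 V=26.9826[EX]; j=1 S=62.4375 intr=17.4125 cont=17.4826 V=17.4826[hold]; j=2 S=73.7400 intr=6.1100 cont=8.5916 V=8.5916[hold]; j=3 S=87.0885 intr=0.0000 cont=2.7094 V=2.7094[hold]; j=4 S=102.8534 intr=0.0000 cont=0.3977 V=0.3977[hold]  S*(4)=52.8674
k=3: j=0 S=57.4535 intr=22.3965 cont=22.2392 V=22.3965[EX]; j=1 S=67.8538 intr=11.9962 cont=13.0619 V=13.0619[hold]; j=2 S=80.1368 intr=0.0000 cont=5.6741 V=5.6741[hold]; j=3 S=94.6433 intr=0.0000 cont=1.5644 V=1.5644[hold]  S*(3)=57.4535
k=2: j=0 S=62.4375 intr=17.4125 cont=17.7456 V=17.7456[hold]; j=1 S=73.7400 intr=6.1100 cont=9.3922 V=9.3922[hold]; j=2 S=87.0885 intr=0.0000 cont=3.6365 V=3.6365[hold]  S*(2)=-
k=1: j=0 S=67.8538 intr=11.9962 cont=13.5890 V=13.5890[hold]; j=1 S=80.1368 intr=0.0000 cont=6.5350 V=6.5350[hold]  S*(1)=-
k=0: j=0 S=73.7400 intr=6.1100 cont=10.0824 V=10.0824[hold]  S*(0)=-

price = 10.0824
boundary = - - - 57.4535 52.8674 57.4535 62.4375 67.8538 73.7400
tree:
10.0824
13.5890 6.5350
17.7456 9.3922 3.6365
22.3965 13.0619 5.6741 1.5644
26.9826 17.4826 8.5916 2.7094 0.3977
31.2027 22.3965 12.5280 4.5962 0.7874 0.0000
35.0859 26.9826 17.4125 7.5794 1.5589 0.0000 0.0000
38.6591 31.2027 22.3965 11.9962 3.0862 0.0000 0.0000 0.0000
41.9471 35.0859 26.9826 17.4125 6.1100 0.0000 0.0000 0.0000 0.0000
44.9727 38.6591 31.2027 22.3965 11.9962 0.0000 0.0000 0.0000 0.0000 0.0000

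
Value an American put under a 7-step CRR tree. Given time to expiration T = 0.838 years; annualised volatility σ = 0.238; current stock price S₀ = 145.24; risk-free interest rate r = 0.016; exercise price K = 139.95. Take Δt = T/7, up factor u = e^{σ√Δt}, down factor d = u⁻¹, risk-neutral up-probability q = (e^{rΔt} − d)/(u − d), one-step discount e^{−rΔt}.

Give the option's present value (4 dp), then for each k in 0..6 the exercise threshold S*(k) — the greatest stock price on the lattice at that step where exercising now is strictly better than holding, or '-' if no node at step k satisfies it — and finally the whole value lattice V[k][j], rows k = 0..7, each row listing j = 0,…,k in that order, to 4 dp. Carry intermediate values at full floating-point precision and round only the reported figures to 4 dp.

price = 9.4729
boundary = - - - - 104.4802 113.4481 123.1857
tree:
9.4729
13.8792 4.9430
19.7254 7.8742 1.9243
27.0316 12.2299 3.3906 0.4122
35.4698 18.3914 5.8917 0.8115 0.0000
43.7287 26.5019 10.0572 1.5975 0.0000 0.0000
51.3348 35.4698 16.7643 3.1448 0.0000 0.0000 0.0000
58.3397 43.7287 26.5019 6.1909 0.0000 0.0000 0.0000 0.0000

Δt=0.11971, u=1.08583, d=0.92095, q=0.49105, disc=e^(-rΔt)=0.99809
k=7 terminal: V=max(K-S,0) → 58.3397 43.7287 26.5019 6.1909 0.0000 0.0000 0.0000 0.0000
k=6: j=0 S=88.6152 intr=51.3348 cont=51.0670 V=51.3348[EX]; j=1 S=104.4802 intr=35.4698 cont=35.2020 V=35.4698[EX]; j=2 S=123.1857 intr=16.7643 cont=16.4965 V=16.7643[EX]; j=3 S=145.2400 intr=0.0000 cont=3.1448 V=3.1448[hold]; j=4 S=171.2428 intr=0.0000 cont=0.0000 V=0.0000[hold]; j=5 S=201.9009 intr=0.0000 cont=0.0000 V=0.0000[hold]; j=6 S=238.0479 intr=0.0000 cont=0.0000 V=0.0000[hold]  S*(6)=123.1857
k=5: j=0 S=96.2213 intr=43.7287 cont=43.4609 V=43.7287[EX]; j=1 S=113.4481 intr=26.5019 cont=26.2341 V=26.5019[EX]; j=2 S=133.7591 intr=6.1909 cont=10.0572 V=10.0572[hold]; j=3 S=157.7064 intr=0.0000 cont=1.5975 V=1.5975[hold]; j=4 S=185.9411 intr=0.0000 cont=0.0000 V=0.0000[hold]; j=5 S=219.2307 intr=0.0000 cont=0.0000 V=0.0000[hold]  S*(5)=113.4481
k=4: j=0 S=104.4802 intr=35.4698 cont=35.2020 V=35.4698[EX]; j=1 S=123.1857 intr=16.7643 cont=18.3914 V=18.3914[hold]; j=2 S=145.2400 intr=0.0000 cont=5.8917 V=5.8917[hold]; j=3 S=171.2428 intr=0.0000 cont=0.8115 V=0.8115[hold]; j=4 S=201.9009 intr=0.0000 cont=0.0000 V=0.0000[hold]  S*(4)=104.4802
k=3: j=0 S=113.4481 intr=26.5019 cont=27.0316 V=27.0316[hold]; j=1 S=133.7591 intr=6.1909 cont=12.2299 V=12.2299[hold]; j=2 S=157.7064 intr=0.0000 cont=3.3906 V=3.3906[hold]; j=3 S=185.9411 intr=0.0000 cont=0.4122 V=0.4122[hold]  S*(3)=-
k=2: j=0 S=123.1857 intr=16.7643 cont=19.7254 V=19.7254[hold]; j=1 S=145.2400 intr=0.0000 cont=7.8742 V=7.8742[hold]; j=2 S=171.2428 intr=0.0000 cont=1.9243 V=1.9243[hold]  S*(2)=-
k=1: j=0 S=133.7591 intr=6.1909 cont=13.8792 V=13.8792[hold]; j=1 S=157.7064 intr=0.0000 cont=4.9430 V=4.9430[hold]  S*(1)=-
k=0: j=0 S=145.2400 intr=0.0000 cont=9.4729 V=9.4729[hold]  S*(0)=-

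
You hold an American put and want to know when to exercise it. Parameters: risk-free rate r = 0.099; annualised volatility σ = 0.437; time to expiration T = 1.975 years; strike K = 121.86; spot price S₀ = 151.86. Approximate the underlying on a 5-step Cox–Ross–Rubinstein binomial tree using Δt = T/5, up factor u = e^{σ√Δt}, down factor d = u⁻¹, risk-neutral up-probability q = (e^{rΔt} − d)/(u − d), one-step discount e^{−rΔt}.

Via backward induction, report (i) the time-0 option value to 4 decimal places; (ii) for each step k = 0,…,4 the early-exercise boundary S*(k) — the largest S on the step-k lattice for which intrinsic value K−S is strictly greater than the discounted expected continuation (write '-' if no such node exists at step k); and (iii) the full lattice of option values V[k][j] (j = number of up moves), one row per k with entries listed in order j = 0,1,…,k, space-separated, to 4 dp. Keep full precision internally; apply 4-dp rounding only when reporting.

Δt=0.39500  u=1.31607  d=0.75984  q=0.50346  discount=0.96165
step 5 (expiry): payoffs max(K−S,0) = 83.3966 55.2398 6.4710 0.0000 0.0000 0.0000
step 4: (k=4,j=0): S=50.6206, (K−S)⁺=71.2394, hold=66.5661 ⇒ V=71.2394 exercise | (k=4,j=1): S=87.6769, (K−S)⁺=34.1831, hold=29.5097 ⇒ V=34.1831 exercise | (k=4,j=2): S=151.8600, (K−S)⁺=0.0000, hold=3.0899 ⇒ V=3.0899 continue | (k=4,j=3): S=263.0277, (K−S)⁺=0.0000, hold=0.0000 ⇒ V=0.0000 continue | (k=4,j=4): S=455.5748, (K−S)⁺=0.0000, hold=0.0000 ⇒ V=0.0000 continue  boundary S*=87.6769
step 3: (k=3,j=0): S=66.6202, (K−S)⁺=55.2398, hold=50.5664 ⇒ V=55.2398 exercise | (k=3,j=1): S=115.3890, (K−S)⁺=6.4710, hold=17.8183 ⇒ V=17.8183 continue | (k=3,j=2): S=199.8584, (K−S)⁺=0.0000, hold=1.4754 ⇒ V=1.4754 continue | (k=3,j=3): S=346.1630, (K−S)⁺=0.0000, hold=0.0000 ⇒ V=0.0000 continue  boundary S*=66.6202
step 2: (k=2,j=0): S=87.6769, (K−S)⁺=34.1831, hold=35.0035 ⇒ V=35.0035 continue | (k=2,j=1): S=151.8600, (K−S)⁺=0.0000, hold=9.2225 ⇒ V=9.2225 continue | (k=2,j=2): S=263.0277, (K−S)⁺=0.0000, hold=0.7045 ⇒ V=0.7045 continue  boundary S*=-
step 1: (k=1,j=0): S=115.3890, (K−S)⁺=6.4710, hold=21.1791 ⇒ V=21.1791 continue | (k=1,j=1): S=199.8584, (K−S)⁺=0.0000, hold=4.7448 ⇒ V=4.7448 continue  boundary S*=-
step 0: (k=0,j=0): S=151.8600, (K−S)⁺=0.0000, hold=12.4102 ⇒ V=12.4102 continue  boundary S*=-

price = 12.4102
boundary = - - - 66.6202 87.6769
tree:
12.4102
21.1791 4.7448
35.0035 9.2225 0.7045
55.2398 17.8183 1.4754 0.0000
71.2394 34.1831 3.0899 0.0000 0.0000
83.3966 55.2398 6.4710 0.0000 0.0000 0.0000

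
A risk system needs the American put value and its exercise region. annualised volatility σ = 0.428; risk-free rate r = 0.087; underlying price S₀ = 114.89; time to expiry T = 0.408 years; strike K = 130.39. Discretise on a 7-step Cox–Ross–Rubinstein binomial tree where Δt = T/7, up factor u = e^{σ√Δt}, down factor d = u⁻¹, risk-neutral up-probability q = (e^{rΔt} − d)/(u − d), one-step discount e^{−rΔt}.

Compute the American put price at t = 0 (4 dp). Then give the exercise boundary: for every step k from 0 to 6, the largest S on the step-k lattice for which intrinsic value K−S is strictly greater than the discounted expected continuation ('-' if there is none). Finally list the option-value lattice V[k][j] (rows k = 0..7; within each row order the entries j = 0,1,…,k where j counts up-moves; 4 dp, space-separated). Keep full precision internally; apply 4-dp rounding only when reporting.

Δt=0.05829, u=1.10886, d=0.90183, q=0.49875, disc=e^(-rΔt)=0.99494
k=7 terminal: V=max(K-S,0) → 74.6517 61.8562 46.1233 26.7788 2.9934 0.0000 0.0000 0.0000
k=6: j=0 S=61.8058 intr=68.5842 cont=67.9247 V=68.5842[EX]; j=1 S=75.9942 intr=54.3958 cont=53.7363 V=54.3958[EX]; j=2 S=93.4397 intr=36.9503 cont=36.2908 V=36.9503[EX]; j=3 S=114.8900 intr=15.5000 cont=14.8405 V=15.5000[EX]; j=4 S=141.2646 intr=0.0000 cont=1.4929 V=1.4929[hold]; j=5 S=173.6937 intr=0.0000 cont=0.0000 V=0.0000[hold]; j=6 S=213.5675 intr=0.0000 cont=0.0000 V=0.0000[hold]  S*(6)=114.8900
k=5: j=0 S=68.5338 intr=61.8562 cont=61.1967 V=61.8562[EX]; j=1 S=84.2667 intr=46.1233 cont=45.4638 V=46.1233[EX]; j=2 S=103.6112 intr=26.7788 cont=26.1193 V=26.7788[EX]; j=3 S=127.3966 intr=2.9934 cont=8.4709 V=8.4709[hold]; j=4 S=156.6422 intr=0.0000 cont=0.7445 V=0.7445[hold]; j=5 S=192.6015 intr=0.0000 cont=0.0000 V=0.0000[hold]  S*(5)=103.6112
k=4: j=0 S=75.9942 intr=54.3958 cont=53.7363 V=54.3958[EX]; j=1 S=93.4397 intr=36.9503 cont=36.2908 V=36.9503[EX]; j=2 S=114.8900 intr=15.5000 cont=17.5585 V=17.5585[hold]; j=3 S=141.2646 intr=0.0000 cont=4.5941 V=4.5941[hold]; j=4 S=173.6937 intr=0.0000 cont=0.3713 V=0.3713[hold]  S*(4)=93.4397
k=3: j=0 S=84.2667 intr=46.1233 cont=45.4638 V=46.1233[EX]; j=1 S=103.6112 intr=26.7788 cont=27.1408 V=27.1408[hold]; j=2 S=127.3966 intr=2.9934 cont=11.0365 V=11.0365[hold]; j=3 S=156.6422 intr=0.0000 cont=2.4754 V=2.4754[hold]  S*(3)=84.2667
k=2: j=0 S=93.4397 intr=36.9503 cont=36.4704 V=36.9503[EX]; j=1 S=114.8900 intr=15.5000 cont=19.0121 V=19.0121[hold]; j=2 S=141.2646 intr=0.0000 cont=6.7324 V=6.7324[hold]  S*(2)=93.4397
k=1: j=0 S=103.6112 intr=26.7788 cont=27.8621 V=27.8621[hold]; j=1 S=127.3966 intr=2.9934 cont=12.8225 V=12.8225[hold]  S*(1)=-
k=0: j=0 S=114.8900 intr=15.5000 cont=20.2582 V=20.2582[hold]  S*(0)=-

price = 20.2582
boundary = - - 93.4397 84.2667 93.4397 103.6112 114.8900
tree:
20.2582
27.8621 12.8225
36.9503 19.0121 6.7324
46.1233 27.1408 11.0365 2.4754
54.3958 36.9503 17.5585 4.5941 0.3713
61.8562 46.1233 26.7788 8.4709 0.7445 0.0000
68.5842 54.3958 36.9503 15.5000 1.4929 0.0000 0.0000
74.6517 61.8562 46.1233 26.7788 2.9934 0.0000 0.0000 0.0000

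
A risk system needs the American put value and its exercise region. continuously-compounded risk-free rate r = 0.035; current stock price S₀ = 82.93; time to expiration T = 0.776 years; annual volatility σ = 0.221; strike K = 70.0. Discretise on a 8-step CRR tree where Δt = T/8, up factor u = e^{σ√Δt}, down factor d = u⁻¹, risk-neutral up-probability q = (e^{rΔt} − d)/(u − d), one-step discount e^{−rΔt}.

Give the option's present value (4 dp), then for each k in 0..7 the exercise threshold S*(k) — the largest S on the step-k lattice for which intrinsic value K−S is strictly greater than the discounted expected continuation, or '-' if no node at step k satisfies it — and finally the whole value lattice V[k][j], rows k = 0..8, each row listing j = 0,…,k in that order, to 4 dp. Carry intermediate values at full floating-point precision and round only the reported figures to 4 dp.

params: Δt=0.09700 u=1.07125 d=0.93349 q=0.50748 e^(-rΔt)=0.99661
t_8 payoffs: 22.1842 15.1273 7.0289 0.0000 0.0000 0.0000 0.0000 0.0000 0.0000
t_7: node(7,0) S=51.2229 payoff=18.7771 vs cont=18.5399 → 18.7771 [stop]  node(7,1) S=58.7826 payoff=11.2174 vs cont=10.9801 → 11.2174 [stop]  node(7,2) S=67.4581 payoff=2.5419 vs cont=3.4501 → 3.4501 [wait]  node(7,3) S=77.4139 payoff=0.0000 vs cont=0.0000 → 0.0000 [wait]  node(7,4) S=88.8391 payoff=0.0000 vs cont=0.0000 → 0.0000 [wait]  node(7,5) S=101.9505 payoff=0.0000 vs cont=0.0000 → 0.0000 [wait]  node(7,6) S=116.9969 payoff=0.0000 vs cont=0.0000 → 0.0000 [wait]  node(7,7) S=134.2639 payoff=0.0000 vs cont=0.0000 → 0.0000 [wait]  ⇒ S*(7)=58.7826
t_6: node(6,0) S=54.8727 payoff=15.1273 vs cont=14.8900 → 15.1273 [stop]  node(6,1) S=62.9711 payoff=7.0289 vs cont=7.2509 → 7.2509 [wait]  node(6,2) S=72.2648 payoff=0.0000 vs cont=1.6935 → 1.6935 [wait]  node(6,3) S=82.9300 payoff=0.0000 vs cont=0.0000 → 0.0000 [wait]  node(6,4) S=95.1693 payoff=0.0000 vs cont=0.0000 → 0.0000 [wait]  node(6,5) S=109.2149 payoff=0.0000 vs cont=0.0000 → 0.0000 [wait]  node(6,6) S=125.3334 payoff=0.0000 vs cont=0.0000 → 0.0000 [wait]  ⇒ S*(6)=54.8727
t_5: node(5,0) S=58.7826 payoff=11.2174 vs cont=11.0924 → 11.2174 [stop]  node(5,1) S=67.4581 payoff=2.5419 vs cont=4.4156 → 4.4156 [wait]  node(5,2) S=77.4139 payoff=0.0000 vs cont=0.8312 → 0.8312 [wait]  node(5,3) S=88.8391 payoff=0.0000 vs cont=0.0000 → 0.0000 [wait]  node(5,4) S=101.9505 payoff=0.0000 vs cont=0.0000 → 0.0000 [wait]  node(5,5) S=116.9969 payoff=0.0000 vs cont=0.0000 → 0.0000 [wait]  ⇒ S*(5)=58.7826
t_4: node(4,0) S=62.9711 payoff=7.0289 vs cont=7.7393 → 7.7393 [wait]  node(4,1) S=72.2648 payoff=0.0000 vs cont=2.5878 → 2.5878 [wait]  node(4,2) S=82.9300 payoff=0.0000 vs cont=0.4080 → 0.4080 [wait]  node(4,3) S=95.1693 payoff=0.0000 vs cont=0.0000 → 0.0000 [wait]  node(4,4) S=109.2149 payoff=0.0000 vs cont=0.0000 → 0.0000 [wait]  ⇒ S*(4)=-
t_3: node(3,0) S=67.4581 payoff=2.5419 vs cont=5.1076 → 5.1076 [wait]  node(3,1) S=77.4139 payoff=0.0000 vs cont=1.4766 → 1.4766 [wait]  node(3,2) S=88.8391 payoff=0.0000 vs cont=0.2003 → 0.2003 [wait]  node(3,3) S=101.9505 payoff=0.0000 vs cont=0.0000 → 0.0000 [wait]  ⇒ S*(3)=-
t_2: node(2,0) S=72.2648 payoff=0.0000 vs cont=3.2538 → 3.2538 [wait]  node(2,1) S=82.9300 payoff=0.0000 vs cont=0.8261 → 0.8261 [wait]  node(2,2) S=95.1693 payoff=0.0000 vs cont=0.0983 → 0.0983 [wait]  ⇒ S*(2)=-
t_1: node(1,0) S=77.4139 payoff=0.0000 vs cont=2.0149 → 2.0149 [wait]  node(1,1) S=88.8391 payoff=0.0000 vs cont=0.4552 → 0.4552 [wait]  ⇒ S*(1)=-
t_0: node(0,0) S=82.9300 payoff=0.0000 vs cont=1.2192 → 1.2192 [wait]  ⇒ S*(0)=-

price = 1.2192
boundary = - - - - - 58.7826 54.8727 58.7826
tree:
1.2192
2.0149 0.4552
3.2538 0.8261 0.0983
5.1076 1.4766 0.2003 0.0000
7.7393 2.5878 0.4080 0.0000 0.0000
11.2174 4.4156 0.8312 0.0000 0.0000 0.0000
15.1273 7.2509 1.6935 0.0000 0.0000 0.0000 0.0000
18.7771 11.2174 3.4501 0.0000 0.0000 0.0000 0.0000 0.0000
22.1842 15.1273 7.0289 0.0000 0.0000 0.0000 0.0000 0.0000 0.0000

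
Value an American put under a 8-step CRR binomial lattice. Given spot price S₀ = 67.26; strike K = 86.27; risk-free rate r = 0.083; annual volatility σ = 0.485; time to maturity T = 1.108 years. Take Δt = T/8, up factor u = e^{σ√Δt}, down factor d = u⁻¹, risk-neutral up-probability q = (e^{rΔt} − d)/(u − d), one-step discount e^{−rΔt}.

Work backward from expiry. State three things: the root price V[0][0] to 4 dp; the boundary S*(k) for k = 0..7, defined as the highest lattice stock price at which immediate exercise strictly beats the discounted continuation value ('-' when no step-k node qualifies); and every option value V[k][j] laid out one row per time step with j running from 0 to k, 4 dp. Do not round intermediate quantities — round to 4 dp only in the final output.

Δt=0.13850  u=1.19781  d=0.83486  q=0.48685  discount=0.98857
step 8 (expiry): payoffs max(K−S,0) = 70.3973 63.4966 53.5959 39.3908 19.0100 0.0000 0.0000 0.0000 0.0000
step 7: (k=7,j=0): S=19.0125, (K−S)⁺=67.2575, hold=66.2715 ⇒ V=67.2575 exercise | (k=7,j=1): S=27.2782, (K−S)⁺=58.9918, hold=58.0058 ⇒ V=58.9918 exercise | (k=7,j=2): S=39.1374, (K−S)⁺=47.1326, hold=46.1465 ⇒ V=47.1326 exercise | (k=7,j=3): S=56.1524, (K−S)⁺=30.1176, hold=29.1315 ⇒ V=30.1176 exercise | (k=7,j=4): S=80.5648, (K−S)⁺=5.7052, hold=9.6434 ⇒ V=9.6434 continue | (k=7,j=5): S=115.5904, (K−S)⁺=0.0000, hold=0.0000 ⇒ V=0.0000 continue | (k=7,j=6): S=165.8434, (K−S)⁺=0.0000, hold=0.0000 ⇒ V=0.0000 continue | (k=7,j=7): S=237.9439, (K−S)⁺=0.0000, hold=0.0000 ⇒ V=0.0000 continue  boundary S*=56.1524
step 6: (k=6,j=0): S=22.7734, (K−S)⁺=63.4966, hold=62.5106 ⇒ V=63.4966 exercise | (k=6,j=1): S=32.6741, (K−S)⁺=53.5959, hold=52.6098 ⇒ V=53.5959 exercise | (k=6,j=2): S=46.8792, (K−S)⁺=39.3908, hold=38.4047 ⇒ V=39.3908 exercise | (k=6,j=3): S=67.2600, (K−S)⁺=19.0100, hold=19.9194 ⇒ V=19.9194 continue | (k=6,j=4): S=96.5013, (K−S)⁺=0.0000, hold=4.8919 ⇒ V=4.8919 continue | (k=6,j=5): S=138.4554, (K−S)⁺=0.0000, hold=0.0000 ⇒ V=0.0000 continue | (k=6,j=6): S=198.6490, (K−S)⁺=0.0000, hold=0.0000 ⇒ V=0.0000 continue  boundary S*=46.8792
step 5: (k=5,j=0): S=27.2782, (K−S)⁺=58.9918, hold=58.0058 ⇒ V=58.9918 exercise | (k=5,j=1): S=39.1374, (K−S)⁺=47.1326, hold=46.1465 ⇒ V=47.1326 exercise | (k=5,j=2): S=56.1524, (K−S)⁺=30.1176, hold=29.5692 ⇒ V=30.1176 exercise | (k=5,j=3): S=80.5648, (K−S)⁺=5.7052, hold=12.4592 ⇒ V=12.4592 continue | (k=5,j=4): S=115.5904, (K−S)⁺=0.0000, hold=2.4816 ⇒ V=2.4816 continue | (k=5,j=5): S=165.8434, (K−S)⁺=0.0000, hold=0.0000 ⇒ V=0.0000 continue  boundary S*=56.1524
step 4: (k=4,j=0): S=32.6741, (K−S)⁺=53.5959, hold=52.6098 ⇒ V=53.5959 exercise | (k=4,j=1): S=46.8792, (K−S)⁺=39.3908, hold=38.4047 ⇒ V=39.3908 exercise | (k=4,j=2): S=67.2600, (K−S)⁺=19.0100, hold=21.2745 ⇒ V=21.2745 continue | (k=4,j=3): S=96.5013, (K−S)⁺=0.0000, hold=7.5147 ⇒ V=7.5147 continue | (k=4,j=4): S=138.4554, (K−S)⁺=0.0000, hold=1.2589 ⇒ V=1.2589 continue  boundary S*=46.8792
step 3: (k=3,j=0): S=39.1374, (K−S)⁺=47.1326, hold=46.1465 ⇒ V=47.1326 exercise | (k=3,j=1): S=56.1524, (K−S)⁺=30.1176, hold=30.2214 ⇒ V=30.2214 continue | (k=3,j=2): S=80.5648, (K−S)⁺=5.7052, hold=14.4089 ⇒ V=14.4089 continue | (k=3,j=3): S=115.5904, (K−S)⁺=0.0000, hold=4.4179 ⇒ V=4.4179 continue  boundary S*=39.1374
step 2: (k=2,j=0): S=46.8792, (K−S)⁺=39.3908, hold=38.4547 ⇒ V=39.3908 exercise | (k=2,j=1): S=67.2600, (K−S)⁺=19.0100, hold=22.2656 ⇒ V=22.2656 continue | (k=2,j=2): S=96.5013, (K−S)⁺=0.0000, hold=9.4357 ⇒ V=9.4357 continue  boundary S*=46.8792
step 1: (k=1,j=0): S=56.1524, (K−S)⁺=30.1176, hold=30.6984 ⇒ V=30.6984 continue | (k=1,j=1): S=80.5648, (K−S)⁺=5.7052, hold=15.8362 ⇒ V=15.8362 continue  boundary S*=-
step 0: (k=0,j=0): S=67.2600, (K−S)⁺=19.0100, hold=23.1945 ⇒ V=23.1945 continue  boundary S*=-

price = 23.1945
boundary = - - 46.8792 39.1374 46.8792 56.1524 46.8792 56.1524
tree:
23.1945
30.6984 15.8362
39.3908 22.2656 9.4357
47.1326 30.2214 14.4089 4.4179
53.5959 39.3908 21.2745 7.5147 1.2589
58.9918 47.1326 30.1176 12.4592 2.4816 0.0000
63.4966 53.5959 39.3908 19.9194 4.8919 0.0000 0.0000
67.2575 58.9918 47.1326 30.1176 9.6434 0.0000 0.0000 0.0000
70.3973 63.4966 53.5959 39.3908 19.0100 0.0000 0.0000 0.0000 0.0000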